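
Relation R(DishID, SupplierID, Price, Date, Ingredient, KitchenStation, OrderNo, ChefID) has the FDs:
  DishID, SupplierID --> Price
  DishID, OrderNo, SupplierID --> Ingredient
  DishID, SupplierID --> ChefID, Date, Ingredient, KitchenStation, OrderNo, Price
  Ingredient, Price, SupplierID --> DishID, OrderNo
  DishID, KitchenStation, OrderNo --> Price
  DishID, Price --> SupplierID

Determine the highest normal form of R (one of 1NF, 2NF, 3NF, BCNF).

Candidate keys: {DishID, KitchenStation, OrderNo}, {DishID, Price}, {DishID, SupplierID}, {Ingredient, Price, SupplierID}. Prime attributes: {DishID, Ingredient, KitchenStation, OrderNo, Price, SupplierID}.
Each dependency's left side is a superkey — BCNF holds.

BCNF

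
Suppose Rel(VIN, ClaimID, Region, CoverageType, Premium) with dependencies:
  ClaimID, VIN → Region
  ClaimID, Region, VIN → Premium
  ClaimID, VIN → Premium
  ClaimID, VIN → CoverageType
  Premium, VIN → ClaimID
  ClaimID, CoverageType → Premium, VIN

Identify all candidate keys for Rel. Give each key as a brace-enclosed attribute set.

{ClaimID, CoverageType} is a candidate key since {ClaimID, CoverageType}⁺ = {ClaimID, CoverageType, Premium, Region, VIN} covers every attribute.
{ClaimID, VIN} is a candidate key since {ClaimID, VIN}⁺ = {ClaimID, CoverageType, Premium, Region, VIN} covers every attribute.
{Premium, VIN} is a candidate key since {Premium, VIN}⁺ = {ClaimID, CoverageType, Premium, Region, VIN} covers every attribute.
Any other superkey properly contains one of these, so there are no further candidate keys.

{ClaimID, CoverageType}, {ClaimID, VIN}, {Premium, VIN}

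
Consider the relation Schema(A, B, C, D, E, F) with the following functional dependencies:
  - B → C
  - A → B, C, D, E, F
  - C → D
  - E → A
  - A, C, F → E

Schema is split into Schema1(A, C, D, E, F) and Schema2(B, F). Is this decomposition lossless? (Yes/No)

No

Schema1 ∩ Schema2 = {F}; its closure under F is {F}.
The closure covers neither Schema1 nor Schema2 entirely; the join is not lossless.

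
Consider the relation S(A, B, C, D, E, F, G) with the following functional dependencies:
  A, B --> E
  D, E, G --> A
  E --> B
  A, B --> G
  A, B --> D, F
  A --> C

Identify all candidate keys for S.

{A, B}⁺ = {A, B, C, D, E, F, G} — all of the relation — so {A, B} is a candidate key.
{A, E}⁺ = {A, B, C, D, E, F, G} — all of the relation — so {A, E} is a candidate key.
{D, E, G}⁺ = {A, B, C, D, E, F, G} — all of the relation — so {D, E, G} is a candidate key.
Any other superkey properly contains one of these, so there are no further candidate keys.

{A, B}, {A, E}, {D, E, G}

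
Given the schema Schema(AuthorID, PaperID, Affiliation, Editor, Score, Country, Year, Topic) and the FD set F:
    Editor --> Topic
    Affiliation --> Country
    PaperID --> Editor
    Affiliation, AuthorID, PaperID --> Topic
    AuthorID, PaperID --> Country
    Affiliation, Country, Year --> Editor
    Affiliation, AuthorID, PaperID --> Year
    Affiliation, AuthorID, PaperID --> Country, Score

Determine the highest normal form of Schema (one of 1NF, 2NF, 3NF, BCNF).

1NF

Candidate key: {Affiliation, AuthorID, PaperID}. Prime attributes: {Affiliation, AuthorID, PaperID}.
Editor --> Topic breaks BCNF: {Editor}⁺ = {Editor, Topic}, so {Editor} is not a superkey.
Because {Topic} is non-prime and the left side of Editor --> Topic is not a superkey, the relation is not in 3NF.
{Affiliation} is a proper subset of the key {Affiliation, AuthorID, PaperID}, and {Affiliation}⁺ contains the non-prime attribute {Country} — a partial dependency, so 2NF is violated.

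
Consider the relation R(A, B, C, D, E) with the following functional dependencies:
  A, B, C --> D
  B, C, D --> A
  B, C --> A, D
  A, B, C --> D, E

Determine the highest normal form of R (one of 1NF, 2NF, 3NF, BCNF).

BCNF

Candidate key: {B, C}. Prime attributes: {B, C}.
The left-hand side of every FD is a superkey, so BCNF is satisfied.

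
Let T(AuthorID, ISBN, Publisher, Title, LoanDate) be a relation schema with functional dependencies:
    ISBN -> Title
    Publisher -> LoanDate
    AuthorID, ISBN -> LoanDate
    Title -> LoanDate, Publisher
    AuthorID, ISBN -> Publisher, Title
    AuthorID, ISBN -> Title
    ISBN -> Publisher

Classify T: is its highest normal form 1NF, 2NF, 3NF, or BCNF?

Candidate key: {AuthorID, ISBN}. Prime attributes: {AuthorID, ISBN}.
ISBN -> Title: {ISBN}⁺ = {ISBN, LoanDate, Publisher, Title}, which is not all of the attributes, so the left side is not a superkey — BCNF is violated.
Because {Title} is non-prime and the left side of ISBN -> Title is not a superkey, the relation is not in 3NF.
{ISBN} is a proper subset of the key {AuthorID, ISBN}, and {ISBN}⁺ contains the non-prime attributes {LoanDate, Publisher, Title} — a partial dependency, so 2NF is violated.

1NF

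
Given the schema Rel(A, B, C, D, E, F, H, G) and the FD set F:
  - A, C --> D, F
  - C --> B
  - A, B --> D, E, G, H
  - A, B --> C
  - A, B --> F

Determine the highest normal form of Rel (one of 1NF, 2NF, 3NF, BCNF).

Candidate keys: {A, B}, {A, C}. Prime attributes: {A, B, C}.
For C --> B we have {C}⁺ = {B, C}; {C} is not a superkey, so BCNF fails.
Since {B} ⊆ prime attributes and every other non-superkey FD also has a prime right side, the schema is in 3NF.

3NF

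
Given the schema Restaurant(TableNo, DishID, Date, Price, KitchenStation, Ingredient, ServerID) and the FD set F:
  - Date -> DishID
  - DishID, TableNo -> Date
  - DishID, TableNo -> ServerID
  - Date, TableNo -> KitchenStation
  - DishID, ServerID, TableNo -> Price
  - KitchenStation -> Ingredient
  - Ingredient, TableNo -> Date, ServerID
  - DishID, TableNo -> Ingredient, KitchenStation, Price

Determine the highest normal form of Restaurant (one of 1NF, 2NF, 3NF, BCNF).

Candidate keys: {Date, TableNo}, {DishID, TableNo}, {Ingredient, TableNo}, {KitchenStation, TableNo}. Prime attributes: {Date, DishID, Ingredient, KitchenStation, TableNo}.
Date -> DishID breaks BCNF: {Date}⁺ = {Date, DishID}, so {Date} is not a superkey.
Its right-hand attributes {DishID} are all prime, as are those of every other non-superkey FD — the relation is in 3NF.

3NF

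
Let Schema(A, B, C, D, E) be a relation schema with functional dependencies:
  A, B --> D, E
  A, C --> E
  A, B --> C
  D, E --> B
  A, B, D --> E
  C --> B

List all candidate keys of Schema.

{A, B}, {A, C}, {A, D, E}

{A} never appears on the right of any FD, so every key must include it.
Closure of {A, B} is {A, B, C, D, E}, the whole schema; {A, B} is a candidate key.
Closure of {A, C} is {A, B, C, D, E}, the whole schema; {A, C} is a candidate key.
Closure of {A, D, E} is {A, B, C, D, E}, the whole schema; {A, D, E} is a candidate key.
These are minimal and exhaustive — every other superkey contains one of them.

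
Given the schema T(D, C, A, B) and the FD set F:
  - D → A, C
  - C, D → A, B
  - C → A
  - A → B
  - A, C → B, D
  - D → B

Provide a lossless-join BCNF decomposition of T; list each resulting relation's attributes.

Candidate keys of the original relation: {C}, {D}.
{A, B, C, D}: {A} determines {A, B} here but is not a superkey — split on A → B, giving {A, B} and {A, C, D}.
{A, B}: every determinant is a superkey — BCNF.
{A, C, D}: every determinant is a superkey — BCNF.

{A, B}; {A, C, D}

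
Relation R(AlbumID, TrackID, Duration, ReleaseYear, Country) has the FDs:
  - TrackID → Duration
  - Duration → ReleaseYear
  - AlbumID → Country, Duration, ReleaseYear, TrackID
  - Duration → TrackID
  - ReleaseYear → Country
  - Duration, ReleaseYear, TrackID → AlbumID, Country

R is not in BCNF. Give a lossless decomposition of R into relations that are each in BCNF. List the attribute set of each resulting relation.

Candidate keys of the original relation: {AlbumID}, {Duration}, {TrackID}.
{AlbumID, Country, Duration, ReleaseYear, TrackID}: {ReleaseYear} determines {Country, ReleaseYear} here but is not a superkey — split on ReleaseYear → Country, giving {Country, ReleaseYear} and {AlbumID, Duration, ReleaseYear, TrackID}.
{Country, ReleaseYear} has no BCNF violation.
{AlbumID, Duration, ReleaseYear, TrackID} has no BCNF violation.

{AlbumID, Duration, ReleaseYear, TrackID}; {Country, ReleaseYear}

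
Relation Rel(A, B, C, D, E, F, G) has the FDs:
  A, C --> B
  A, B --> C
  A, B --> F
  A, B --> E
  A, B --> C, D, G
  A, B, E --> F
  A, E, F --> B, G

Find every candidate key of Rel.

{A, B}, {A, C}, {A, E, F}

Attributes never on any right-hand side: {A} — every candidate key must contain it.
{A, B} is a candidate key since {A, B}⁺ = {A, B, C, D, E, F, G} covers every attribute.
{A, C} is a candidate key since {A, C}⁺ = {A, B, C, D, E, F, G} covers every attribute.
{A, E, F} is a candidate key since {A, E, F}⁺ = {A, B, C, D, E, F, G} covers every attribute.
These are minimal and exhaustive — every other superkey contains one of them.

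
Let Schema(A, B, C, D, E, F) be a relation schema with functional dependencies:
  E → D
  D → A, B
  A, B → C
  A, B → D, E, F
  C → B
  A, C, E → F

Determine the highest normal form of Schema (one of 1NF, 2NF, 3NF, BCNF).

Candidate keys: {A, B}, {A, C}, {D}, {E}. Prime attributes: {A, B, C, D, E}.
For C → B we have {C}⁺ = {B, C}; {C} is not a superkey, so BCNF fails.
Its right-hand attributes {B} are all prime, as are those of every other non-superkey FD — the relation is in 3NF.

3NF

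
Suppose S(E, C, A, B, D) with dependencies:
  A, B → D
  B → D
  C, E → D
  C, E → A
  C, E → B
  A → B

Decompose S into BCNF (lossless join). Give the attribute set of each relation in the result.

Candidate key of the original relation: {C, E}.
Within {A, B, C, D, E}: {A, B}⁺ ∩ {A, B, C, D, E} = {A, B, D}, not the whole set, so A, B → D violates BCNF; decompose into {A, B, D} and {A, B, C, E}.
Within {A, B, D}: {B}⁺ ∩ {A, B, D} = {B, D}, not the whole set, so B → D violates BCNF; decompose into {B, D} and {A, B}.
{B, D} has no BCNF violation.
{A, B} has no BCNF violation.
Within {A, B, C, E}: {A}⁺ ∩ {A, B, C, E} = {A, B}, not the whole set, so A → B violates BCNF; decompose into {A, B} and {A, C, E}.
{A, B} has no BCNF violation.
{A, C, E} has no BCNF violation.

{A, B}; {A, C, E}; {B, D}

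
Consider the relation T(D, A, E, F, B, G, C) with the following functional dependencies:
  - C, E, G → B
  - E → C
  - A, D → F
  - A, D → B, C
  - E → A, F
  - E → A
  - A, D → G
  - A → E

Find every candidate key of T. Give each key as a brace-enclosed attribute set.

No FD produces {D}, so it must be in every candidate key.
{A, D} is a candidate key since {A, D}⁺ = {A, B, C, D, E, F, G} covers every attribute.
{D, E} is a candidate key since {D, E}⁺ = {A, B, C, D, E, F, G} covers every attribute.
These are minimal and exhaustive — every other superkey contains one of them.

{A, D}, {D, E}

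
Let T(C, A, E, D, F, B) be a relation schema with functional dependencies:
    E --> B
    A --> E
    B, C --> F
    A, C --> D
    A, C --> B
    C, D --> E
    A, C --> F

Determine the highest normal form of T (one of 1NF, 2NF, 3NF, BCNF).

Candidate key: {A, C}. Prime attributes: {A, C}.
E --> B: {E}⁺ = {B, E}, which is not all of the attributes, so the left side is not a superkey — BCNF is violated.
E --> B determines the non-prime attribute {B} from a non-superkey — 3NF is violated.
Since {A} ⊂ {A, C} and {A}⁺ ⊇ {B, E} with {B, E} non-prime, there is a partial dependency; 2NF fails.

1NF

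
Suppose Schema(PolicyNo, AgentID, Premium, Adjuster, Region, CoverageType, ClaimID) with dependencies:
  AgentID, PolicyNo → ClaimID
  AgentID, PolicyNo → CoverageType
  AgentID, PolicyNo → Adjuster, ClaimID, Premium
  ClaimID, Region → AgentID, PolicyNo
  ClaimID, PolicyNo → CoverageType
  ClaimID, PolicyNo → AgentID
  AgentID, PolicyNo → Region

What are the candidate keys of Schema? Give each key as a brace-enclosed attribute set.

{AgentID, PolicyNo}, {ClaimID, PolicyNo}, {ClaimID, Region}

{AgentID, PolicyNo}⁺ = {Adjuster, AgentID, ClaimID, CoverageType, PolicyNo, Premium, Region}, which is every attribute, so {AgentID, PolicyNo} is a candidate key.
{ClaimID, PolicyNo}⁺ = {Adjuster, AgentID, ClaimID, CoverageType, PolicyNo, Premium, Region}, which is every attribute, so {ClaimID, PolicyNo} is a candidate key.
{ClaimID, Region}⁺ = {Adjuster, AgentID, ClaimID, CoverageType, PolicyNo, Premium, Region}, which is every attribute, so {ClaimID, Region} is a candidate key.
These are minimal and exhaustive — every other superkey contains one of them.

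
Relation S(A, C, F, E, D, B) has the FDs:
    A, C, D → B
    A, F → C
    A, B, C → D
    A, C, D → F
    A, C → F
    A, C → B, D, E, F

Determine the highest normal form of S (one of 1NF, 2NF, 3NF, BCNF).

Candidate keys: {A, C}, {A, F}. Prime attributes: {A, C, F}.
Each dependency's left side is a superkey — BCNF holds.

BCNF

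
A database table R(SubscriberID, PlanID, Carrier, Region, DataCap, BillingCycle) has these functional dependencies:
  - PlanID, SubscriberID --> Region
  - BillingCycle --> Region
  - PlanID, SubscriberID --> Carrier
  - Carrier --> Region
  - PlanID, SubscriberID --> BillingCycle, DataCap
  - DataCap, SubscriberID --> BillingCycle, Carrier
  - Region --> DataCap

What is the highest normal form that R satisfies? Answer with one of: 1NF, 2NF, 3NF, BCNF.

Candidate key: {PlanID, SubscriberID}. Prime attributes: {PlanID, SubscriberID}.
BillingCycle --> Region: {BillingCycle}⁺ = {BillingCycle, DataCap, Region}, which is not all of the attributes, so the left side is not a superkey — BCNF is violated.
BillingCycle --> Region determines the non-prime attribute {Region} from a non-superkey — 3NF is violated.
No non-prime attribute depends on a proper subset of any candidate key, so 2NF holds.

2NF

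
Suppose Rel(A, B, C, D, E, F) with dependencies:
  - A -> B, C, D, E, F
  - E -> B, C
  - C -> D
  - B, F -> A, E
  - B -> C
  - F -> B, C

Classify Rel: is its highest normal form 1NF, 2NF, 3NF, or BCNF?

Candidate keys: {A}, {F}. Prime attributes: {A, F}.
E -> B, C: {E}⁺ = {B, C, D, E}, which is not all of the attributes, so the left side is not a superkey — BCNF is violated.
E -> B, C has non-prime {B, C} on the right and a non-superkey on the left, so 3NF fails.
Every candidate key is a single attribute, so no partial dependency is possible; 2NF holds.

2NF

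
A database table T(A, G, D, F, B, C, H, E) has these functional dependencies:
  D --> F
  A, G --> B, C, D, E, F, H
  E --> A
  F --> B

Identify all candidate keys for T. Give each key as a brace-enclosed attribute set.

{G} never appears on the right of any FD, so every key must include it.
{A, G}⁺ = {A, B, C, D, E, F, G, H}, which is every attribute, so {A, G} is a candidate key.
{E, G}⁺ = {A, B, C, D, E, F, G, H}, which is every attribute, so {E, G} is a candidate key.
These are minimal and exhaustive — every other superkey contains one of them.

{A, G}, {E, G}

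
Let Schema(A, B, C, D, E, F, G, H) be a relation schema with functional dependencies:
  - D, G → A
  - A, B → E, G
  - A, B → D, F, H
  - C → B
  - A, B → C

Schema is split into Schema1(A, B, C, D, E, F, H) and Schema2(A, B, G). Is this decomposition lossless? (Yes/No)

Yes

Schema1 ∩ Schema2 = {A, B}; its closure under F is {A, B, C, D, E, F, G, H}.
Since Schema1 ⊆ {A, B, C, D, E, F, G, H}, the intersection is a superkey of Schema1; the decomposition is lossless.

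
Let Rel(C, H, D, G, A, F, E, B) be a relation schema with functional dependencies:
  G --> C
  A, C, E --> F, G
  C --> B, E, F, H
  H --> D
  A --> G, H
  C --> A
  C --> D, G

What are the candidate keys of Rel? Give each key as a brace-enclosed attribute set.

Closure of {A} is {A, B, C, D, E, F, G, H}, the whole schema; {A} is a candidate key.
Closure of {C} is {A, B, C, D, E, F, G, H}, the whole schema; {C} is a candidate key.
Closure of {G} is {A, B, C, D, E, F, G, H}, the whole schema; {G} is a candidate key.
No proper subset of any of these is a key, and no other minimal superkey exists.

{A}, {C}, {G}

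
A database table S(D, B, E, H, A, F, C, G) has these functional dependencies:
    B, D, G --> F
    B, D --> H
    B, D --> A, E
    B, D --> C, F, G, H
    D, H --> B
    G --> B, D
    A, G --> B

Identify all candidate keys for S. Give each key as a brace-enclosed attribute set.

Closure of {G} is {A, B, C, D, E, F, G, H}, the whole schema; {G} is a candidate key.
Closure of {B, D} is {A, B, C, D, E, F, G, H}, the whole schema; {B, D} is a candidate key.
Closure of {D, H} is {A, B, C, D, E, F, G, H}, the whole schema; {D, H} is a candidate key.
These are minimal and exhaustive — every other superkey contains one of them.

{B, D}, {D, H}, {G}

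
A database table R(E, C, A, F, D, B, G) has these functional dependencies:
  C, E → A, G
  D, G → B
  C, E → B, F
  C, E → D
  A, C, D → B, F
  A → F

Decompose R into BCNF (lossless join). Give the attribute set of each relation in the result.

{A, C, D, E, G}; {A, F}; {B, D, G}

Candidate key of the original relation: {C, E}.
{A, B, C, D, E, F, G}: {D, G} determines {B, D, G} here but is not a superkey — split on D, G → B, giving {B, D, G} and {A, C, D, E, F, G}.
{B, D, G} has no BCNF violation.
{A, C, D, E, F, G}: {A, C, D} determines {A, C, D, F} here but is not a superkey — split on A, C, D → F, giving {A, C, D, F} and {A, C, D, E, G}.
{A, C, D, F}: {A} determines {A, F} here but is not a superkey — split on A → F, giving {A, F} and {A, C, D}.
{A, F} has no BCNF violation.
{A, C, D} has no BCNF violation.
{A, C, D, E, G} has no BCNF violation.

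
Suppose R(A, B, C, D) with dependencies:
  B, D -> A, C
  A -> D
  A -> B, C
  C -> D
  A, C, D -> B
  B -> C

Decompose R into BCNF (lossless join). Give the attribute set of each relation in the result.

{A, B, C}; {C, D}

Candidate keys of the original relation: {A}, {B}.
Within {A, B, C, D}: {C}⁺ ∩ {A, B, C, D} = {C, D}, not the whole set, so C -> D violates BCNF; decompose into {C, D} and {A, B, C}.
{C, D} has no BCNF violation.
{A, B, C} has no BCNF violation.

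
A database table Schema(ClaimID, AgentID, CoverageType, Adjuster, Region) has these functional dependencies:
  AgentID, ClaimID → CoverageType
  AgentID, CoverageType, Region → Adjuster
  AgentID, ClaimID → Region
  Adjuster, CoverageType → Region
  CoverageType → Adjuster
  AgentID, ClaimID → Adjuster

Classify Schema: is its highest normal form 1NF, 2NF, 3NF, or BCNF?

2NF

Candidate key: {AgentID, ClaimID}. Prime attributes: {AgentID, ClaimID}.
AgentID, CoverageType, Region → Adjuster: {AgentID, CoverageType, Region}⁺ = {Adjuster, AgentID, CoverageType, Region}, which is not all of the attributes, so the left side is not a superkey — BCNF is violated.
AgentID, CoverageType, Region → Adjuster determines the non-prime attribute {Adjuster} from a non-superkey — 3NF is violated.
Checking every proper subset of each key, none determines a non-prime attribute — 2NF is satisfied.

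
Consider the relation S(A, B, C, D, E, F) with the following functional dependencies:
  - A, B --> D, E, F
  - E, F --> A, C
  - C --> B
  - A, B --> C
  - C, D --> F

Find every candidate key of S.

{A, B}, {A, C}, {C, D, E}, {E, F}

Closure of {A, B} is {A, B, C, D, E, F}, the whole schema; {A, B} is a candidate key.
Closure of {A, C} is {A, B, C, D, E, F}, the whole schema; {A, C} is a candidate key.
Closure of {E, F} is {A, B, C, D, E, F}, the whole schema; {E, F} is a candidate key.
Closure of {C, D, E} is {A, B, C, D, E, F}, the whole schema; {C, D, E} is a candidate key.
These are minimal and exhaustive — every other superkey contains one of them.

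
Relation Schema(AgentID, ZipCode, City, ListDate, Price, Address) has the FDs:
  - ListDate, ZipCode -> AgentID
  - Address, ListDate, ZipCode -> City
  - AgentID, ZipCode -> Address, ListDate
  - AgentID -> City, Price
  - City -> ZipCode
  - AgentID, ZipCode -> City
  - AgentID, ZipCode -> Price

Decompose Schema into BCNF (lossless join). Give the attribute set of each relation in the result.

Candidate keys of the original relation: {AgentID}, {City, ListDate}, {ListDate, ZipCode}.
{Address, AgentID, City, ListDate, Price, ZipCode}: {City} determines {City, ZipCode} here but is not a superkey — split on City -> ZipCode, giving {City, ZipCode} and {Address, AgentID, City, ListDate, Price}.
{City, ZipCode} is in BCNF.
{Address, AgentID, City, ListDate, Price} is in BCNF.

{Address, AgentID, City, ListDate, Price}; {City, ZipCode}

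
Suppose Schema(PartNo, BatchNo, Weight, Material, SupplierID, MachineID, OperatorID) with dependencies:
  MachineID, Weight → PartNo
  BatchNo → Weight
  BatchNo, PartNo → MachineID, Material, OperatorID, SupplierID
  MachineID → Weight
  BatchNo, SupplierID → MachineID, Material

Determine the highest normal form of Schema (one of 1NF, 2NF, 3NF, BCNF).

1NF

Candidate keys: {BatchNo, MachineID}, {BatchNo, PartNo}, {BatchNo, SupplierID}. Prime attributes: {BatchNo, MachineID, PartNo, SupplierID}.
For MachineID, Weight → PartNo we have {MachineID, Weight}⁺ = {MachineID, PartNo, Weight}; {MachineID, Weight} is not a superkey, so BCNF fails.
BatchNo → Weight determines the non-prime attribute {Weight} from a non-superkey — 3NF is violated.
The proper key subset {BatchNo} of {BatchNo, MachineID} determines non-prime {Weight}, so the relation is not even in 2NF.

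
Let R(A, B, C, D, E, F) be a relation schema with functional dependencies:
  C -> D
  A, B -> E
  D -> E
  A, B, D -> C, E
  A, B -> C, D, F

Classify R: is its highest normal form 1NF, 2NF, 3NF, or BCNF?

Candidate key: {A, B}. Prime attributes: {A, B}.
C -> D breaks BCNF: {C}⁺ = {C, D, E}, so {C} is not a superkey.
C -> D has non-prime {D} on the right and a non-superkey on the left, so 3NF fails.
Checking every proper subset of each key, none determines a non-prime attribute — 2NF is satisfied.

2NF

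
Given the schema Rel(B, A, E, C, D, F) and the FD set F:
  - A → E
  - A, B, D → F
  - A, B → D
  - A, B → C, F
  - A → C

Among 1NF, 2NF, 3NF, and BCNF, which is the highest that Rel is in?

Candidate key: {A, B}. Prime attributes: {A, B}.
For A → E we have {A}⁺ = {A, C, E}; {A} is not a superkey, so BCNF fails.
A → E determines the non-prime attribute {E} from a non-superkey — 3NF is violated.
The proper key subset {A} of {A, B} determines non-prime {C, E}, so the relation is not even in 2NF.

1NF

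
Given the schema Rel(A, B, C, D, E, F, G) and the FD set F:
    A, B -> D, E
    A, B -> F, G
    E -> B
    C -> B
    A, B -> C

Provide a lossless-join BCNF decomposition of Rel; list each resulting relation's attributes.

{A, C, D, E, F, G}; {B, E}

Candidate keys of the original relation: {A, B}, {A, C}, {A, E}.
{A, B, C, D, E, F, G}: {E} determines {B, E} here but is not a superkey — split on E -> B, giving {B, E} and {A, C, D, E, F, G}.
{B, E} has no BCNF violation.
{A, C, D, E, F, G} has no BCNF violation.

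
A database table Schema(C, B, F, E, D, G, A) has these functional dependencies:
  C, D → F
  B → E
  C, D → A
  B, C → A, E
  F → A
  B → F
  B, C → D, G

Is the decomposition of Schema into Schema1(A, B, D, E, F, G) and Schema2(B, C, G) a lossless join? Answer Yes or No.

No

Schema1 ∩ Schema2 = {B, G}; its closure under F is {A, B, E, F, G}.
Schema1 ⊄ {A, B, E, F, G} and Schema2 ⊄ {A, B, E, F, G}, so the split is lossy.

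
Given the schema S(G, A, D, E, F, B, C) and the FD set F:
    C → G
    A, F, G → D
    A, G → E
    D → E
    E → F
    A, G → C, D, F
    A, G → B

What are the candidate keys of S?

{A, C}, {A, G}

No FD produces {A}, so it must be in every candidate key.
{A, C} is a candidate key since {A, C}⁺ = {A, B, C, D, E, F, G} covers every attribute.
{A, G} is a candidate key since {A, G}⁺ = {A, B, C, D, E, F, G} covers every attribute.
No proper subset of any of these is a key, and no other minimal superkey exists.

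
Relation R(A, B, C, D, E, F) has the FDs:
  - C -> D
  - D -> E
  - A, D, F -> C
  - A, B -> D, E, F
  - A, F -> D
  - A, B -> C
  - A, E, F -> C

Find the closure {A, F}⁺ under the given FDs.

Start with {A, F}.
A, F -> D applies; add {D} → now {A, D, F}.
D -> E applies; add {E} → now {A, D, E, F}.
A, D, F -> C applies; add {C} → now {A, C, D, E, F}.
No further FD applies.

{A, C, D, E, F}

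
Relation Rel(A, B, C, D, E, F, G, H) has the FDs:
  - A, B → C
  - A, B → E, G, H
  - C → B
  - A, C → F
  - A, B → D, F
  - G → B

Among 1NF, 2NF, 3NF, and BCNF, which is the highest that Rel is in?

Candidate keys: {A, B}, {A, C}, {A, G}. Prime attributes: {A, B, C, G}.
C → B breaks BCNF: {C}⁺ = {B, C}, so {C} is not a superkey.
Since {B} ⊆ prime attributes and every other non-superkey FD also has a prime right side, the schema is in 3NF.

3NF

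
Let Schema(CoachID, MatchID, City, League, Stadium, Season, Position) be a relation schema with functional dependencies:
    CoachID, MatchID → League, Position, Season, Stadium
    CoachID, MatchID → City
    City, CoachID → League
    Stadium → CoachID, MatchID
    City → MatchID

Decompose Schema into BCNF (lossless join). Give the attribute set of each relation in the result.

Candidate keys of the original relation: {City, CoachID}, {CoachID, MatchID}, {Stadium}.
{City, CoachID, League, MatchID, Position, Season, Stadium}: {City} determines {City, MatchID} here but is not a superkey — split on City → MatchID, giving {City, MatchID} and {City, CoachID, League, Position, Season, Stadium}.
{City, MatchID} has no BCNF violation.
{City, CoachID, League, Position, Season, Stadium} has no BCNF violation.

{City, CoachID, League, Position, Season, Stadium}; {City, MatchID}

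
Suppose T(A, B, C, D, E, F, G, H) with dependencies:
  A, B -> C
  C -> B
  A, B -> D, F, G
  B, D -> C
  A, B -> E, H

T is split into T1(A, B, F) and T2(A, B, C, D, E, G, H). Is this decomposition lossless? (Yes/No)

Yes

T1 ∩ T2 = {A, B}; its closure under F is {A, B, C, D, E, F, G, H}.
T1 is contained in that closure, so T1 ∩ T2 -> T1 holds and the join is lossless.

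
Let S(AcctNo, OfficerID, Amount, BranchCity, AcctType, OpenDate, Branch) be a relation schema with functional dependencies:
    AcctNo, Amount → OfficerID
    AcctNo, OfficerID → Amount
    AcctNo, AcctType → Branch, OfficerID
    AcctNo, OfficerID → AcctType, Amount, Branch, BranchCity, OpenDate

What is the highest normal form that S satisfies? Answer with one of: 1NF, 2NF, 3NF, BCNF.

Candidate keys: {AcctNo, AcctType}, {AcctNo, Amount}, {AcctNo, OfficerID}. Prime attributes: {AcctNo, AcctType, Amount, OfficerID}.
Each dependency's left side is a superkey — BCNF holds.

BCNF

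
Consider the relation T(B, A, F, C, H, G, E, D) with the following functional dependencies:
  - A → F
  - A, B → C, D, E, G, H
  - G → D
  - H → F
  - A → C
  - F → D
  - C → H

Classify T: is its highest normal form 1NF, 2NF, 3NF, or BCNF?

1NF

Candidate key: {A, B}. Prime attributes: {A, B}.
A → F: {A}⁺ = {A, C, D, F, H}, which is not all of the attributes, so the left side is not a superkey — BCNF is violated.
Because {F} is non-prime and the left side of A → F is not a superkey, the relation is not in 3NF.
{A} is a proper subset of the key {A, B}, and {A}⁺ contains the non-prime attributes {C, D, F, H} — a partial dependency, so 2NF is violated.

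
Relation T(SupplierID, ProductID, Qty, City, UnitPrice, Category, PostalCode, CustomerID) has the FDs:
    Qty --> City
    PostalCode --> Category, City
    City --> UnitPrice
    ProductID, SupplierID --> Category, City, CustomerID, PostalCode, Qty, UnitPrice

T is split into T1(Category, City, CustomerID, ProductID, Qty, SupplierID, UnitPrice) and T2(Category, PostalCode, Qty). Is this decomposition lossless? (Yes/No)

No

Common attributes: {Category, Qty}; their closure is {Category, City, Qty, UnitPrice}.
T1 ⊄ {Category, City, Qty, UnitPrice} and T2 ⊄ {Category, City, Qty, UnitPrice}, so the split is lossy.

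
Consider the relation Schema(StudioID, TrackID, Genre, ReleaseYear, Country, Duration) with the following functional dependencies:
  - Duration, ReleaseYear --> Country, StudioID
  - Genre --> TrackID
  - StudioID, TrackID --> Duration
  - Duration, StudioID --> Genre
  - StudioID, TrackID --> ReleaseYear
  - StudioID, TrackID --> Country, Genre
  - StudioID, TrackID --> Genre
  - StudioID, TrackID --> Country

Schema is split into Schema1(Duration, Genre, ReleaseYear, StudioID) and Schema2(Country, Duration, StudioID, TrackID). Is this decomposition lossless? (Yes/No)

Schema1 ∩ Schema2 = {Duration, StudioID}; its closure under F is {Country, Duration, Genre, ReleaseYear, StudioID, TrackID}.
This includes all of Schema1, so the common attributes are a superkey of Schema1 — the join is lossless.

Yes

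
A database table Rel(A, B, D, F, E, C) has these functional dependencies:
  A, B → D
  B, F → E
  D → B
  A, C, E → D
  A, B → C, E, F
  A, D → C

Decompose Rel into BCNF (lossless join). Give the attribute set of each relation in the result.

Candidate keys of the original relation: {A, B}, {A, C, E}, {A, D}.
{A, B, C, D, E, F}: {B, F} determines {B, E, F} here but is not a superkey — split on B, F → E, giving {B, E, F} and {A, B, C, D, F}.
{B, E, F} has no BCNF violation.
{A, B, C, D, F}: {D} determines {B, D} here but is not a superkey — split on D → B, giving {B, D} and {A, C, D, F}.
{B, D} has no BCNF violation.
{A, C, D, F} has no BCNF violation.

{A, C, D, F}; {B, D}; {B, E, F}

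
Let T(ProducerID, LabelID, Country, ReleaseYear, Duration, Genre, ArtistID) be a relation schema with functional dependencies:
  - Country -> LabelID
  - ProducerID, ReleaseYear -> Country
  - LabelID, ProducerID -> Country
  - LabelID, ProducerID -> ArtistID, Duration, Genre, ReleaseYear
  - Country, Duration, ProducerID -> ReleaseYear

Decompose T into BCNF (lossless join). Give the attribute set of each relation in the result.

{ArtistID, Country, Duration, Genre, ProducerID, ReleaseYear}; {Country, LabelID}

Candidate keys of the original relation: {Country, ProducerID}, {LabelID, ProducerID}, {ProducerID, ReleaseYear}.
Within {ArtistID, Country, Duration, Genre, LabelID, ProducerID, ReleaseYear}: {Country}⁺ ∩ {ArtistID, Country, Duration, Genre, LabelID, ProducerID, ReleaseYear} = {Country, LabelID}, not the whole set, so Country -> LabelID violates BCNF; decompose into {Country, LabelID} and {ArtistID, Country, Duration, Genre, ProducerID, ReleaseYear}.
{Country, LabelID} has no BCNF violation.
{ArtistID, Country, Duration, Genre, ProducerID, ReleaseYear} has no BCNF violation.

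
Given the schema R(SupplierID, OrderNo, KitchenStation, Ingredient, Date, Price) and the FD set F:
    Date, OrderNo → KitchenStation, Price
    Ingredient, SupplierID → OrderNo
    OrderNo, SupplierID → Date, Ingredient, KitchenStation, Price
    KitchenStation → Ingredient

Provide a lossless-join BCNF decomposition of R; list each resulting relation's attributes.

Candidate keys of the original relation: {Ingredient, SupplierID}, {KitchenStation, SupplierID}, {OrderNo, SupplierID}.
In {Date, Ingredient, KitchenStation, OrderNo, Price, SupplierID}, {Date, OrderNo} is not a superkey ({Date, OrderNo}⁺ restricted to this set is {Date, Ingredient, KitchenStation, OrderNo, Price}), so split on Date, OrderNo → Ingredient, KitchenStation, Price into {Date, Ingredient, KitchenStation, OrderNo, Price} and {Date, OrderNo, SupplierID}.
In {Date, Ingredient, KitchenStation, OrderNo, Price}, {KitchenStation} is not a superkey ({KitchenStation}⁺ restricted to this set is {Ingredient, KitchenStation}), so split on KitchenStation → Ingredient into {Ingredient, KitchenStation} and {Date, KitchenStation, OrderNo, Price}.
{Ingredient, KitchenStation} has no BCNF violation.
{Date, KitchenStation, OrderNo, Price} has no BCNF violation.
{Date, OrderNo, SupplierID} has no BCNF violation.

{Date, KitchenStation, OrderNo, Price}; {Date, OrderNo, SupplierID}; {Ingredient, KitchenStation}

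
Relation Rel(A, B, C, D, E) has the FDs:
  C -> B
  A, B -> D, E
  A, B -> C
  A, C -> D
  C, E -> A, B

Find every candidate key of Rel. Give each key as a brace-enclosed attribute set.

{A, B}, {A, C}, {C, E}

{A, B}⁺ = {A, B, C, D, E}, which is every attribute, so {A, B} is a candidate key.
{A, C}⁺ = {A, B, C, D, E}, which is every attribute, so {A, C} is a candidate key.
{C, E}⁺ = {A, B, C, D, E}, which is every attribute, so {C, E} is a candidate key.
No proper subset of any of these is a key, and no other minimal superkey exists.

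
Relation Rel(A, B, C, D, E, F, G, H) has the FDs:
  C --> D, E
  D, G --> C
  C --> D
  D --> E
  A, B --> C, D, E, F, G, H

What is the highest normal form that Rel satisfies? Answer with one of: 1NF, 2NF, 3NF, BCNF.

2NF

Candidate key: {A, B}. Prime attributes: {A, B}.
For C --> D, E we have {C}⁺ = {C, D, E}; {C} is not a superkey, so BCNF fails.
Because {D, E} are non-prime and the left side of C --> D, E is not a superkey, the relation is not in 3NF.
No proper subset of a key has a non-prime attribute in its closure, so there is no partial dependency; 2NF holds.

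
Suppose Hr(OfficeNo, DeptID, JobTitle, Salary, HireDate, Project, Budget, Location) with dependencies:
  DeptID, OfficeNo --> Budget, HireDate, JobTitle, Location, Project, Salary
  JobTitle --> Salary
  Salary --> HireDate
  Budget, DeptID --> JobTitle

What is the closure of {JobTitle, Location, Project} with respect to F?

{HireDate, JobTitle, Location, Project, Salary}

Start with {JobTitle, Location, Project}.
JobTitle --> Salary applies; add {Salary} → now {JobTitle, Location, Project, Salary}.
Salary --> HireDate applies; add {HireDate} → now {HireDate, JobTitle, Location, Project, Salary}.
No further FD applies.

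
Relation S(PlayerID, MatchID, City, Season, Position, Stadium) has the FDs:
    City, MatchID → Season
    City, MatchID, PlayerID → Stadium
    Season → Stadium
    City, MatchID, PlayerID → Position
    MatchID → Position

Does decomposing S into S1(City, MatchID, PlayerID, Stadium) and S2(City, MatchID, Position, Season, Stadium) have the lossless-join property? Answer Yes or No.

The shared attributes are {City, MatchID, Stadium} and {City, MatchID, Stadium}⁺ = {City, MatchID, Position, Season, Stadium}.
Since S2 ⊆ {City, MatchID, Position, Season, Stadium}, the intersection is a superkey of S2; the decomposition is lossless.

Yes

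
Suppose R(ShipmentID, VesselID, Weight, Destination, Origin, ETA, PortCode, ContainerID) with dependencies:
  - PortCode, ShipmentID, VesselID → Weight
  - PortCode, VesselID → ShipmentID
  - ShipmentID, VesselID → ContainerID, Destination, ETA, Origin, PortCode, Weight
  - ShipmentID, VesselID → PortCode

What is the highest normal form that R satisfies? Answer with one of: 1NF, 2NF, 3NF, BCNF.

Candidate keys: {PortCode, VesselID}, {ShipmentID, VesselID}. Prime attributes: {PortCode, ShipmentID, VesselID}.
Every FD has a superkey on the left, so the relation is in BCNF.

BCNF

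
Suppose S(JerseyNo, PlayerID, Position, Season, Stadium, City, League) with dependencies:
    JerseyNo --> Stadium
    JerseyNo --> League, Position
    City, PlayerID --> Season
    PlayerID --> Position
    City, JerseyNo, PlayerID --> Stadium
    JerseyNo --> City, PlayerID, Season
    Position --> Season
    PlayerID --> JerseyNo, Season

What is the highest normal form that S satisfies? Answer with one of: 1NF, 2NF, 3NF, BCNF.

2NF

Candidate keys: {JerseyNo}, {PlayerID}. Prime attributes: {JerseyNo, PlayerID}.
For Position --> Season we have {Position}⁺ = {Position, Season}; {Position} is not a superkey, so BCNF fails.
Position --> Season has non-prime {Season} on the right and a non-superkey on the left, so 3NF fails.
Every candidate key is a single attribute, so no partial dependency is possible; 2NF holds.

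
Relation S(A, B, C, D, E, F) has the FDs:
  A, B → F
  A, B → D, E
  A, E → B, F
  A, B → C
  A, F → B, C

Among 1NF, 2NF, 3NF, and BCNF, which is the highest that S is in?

BCNF

Candidate keys: {A, B}, {A, E}, {A, F}. Prime attributes: {A, B, E, F}.
Each dependency's left side is a superkey — BCNF holds.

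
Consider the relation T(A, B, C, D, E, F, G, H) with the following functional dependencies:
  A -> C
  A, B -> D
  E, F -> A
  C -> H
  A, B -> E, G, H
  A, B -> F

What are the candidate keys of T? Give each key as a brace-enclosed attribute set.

{A, B}, {B, E, F}

{B} never appears on the right of any FD, so every key must include it.
{A, B}⁺ = {A, B, C, D, E, F, G, H} — all of the relation — so {A, B} is a candidate key.
{B, E, F}⁺ = {A, B, C, D, E, F, G, H} — all of the relation — so {B, E, F} is a candidate key.
Any other superkey properly contains one of these, so there are no further candidate keys.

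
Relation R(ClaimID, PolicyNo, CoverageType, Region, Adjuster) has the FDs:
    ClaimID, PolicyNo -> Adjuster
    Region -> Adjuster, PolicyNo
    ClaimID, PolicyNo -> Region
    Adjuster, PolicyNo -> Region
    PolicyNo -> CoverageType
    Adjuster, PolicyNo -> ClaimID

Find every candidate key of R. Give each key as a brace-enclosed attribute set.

{Region}⁺ = {Adjuster, ClaimID, CoverageType, PolicyNo, Region} — all of the relation — so {Region} is a candidate key.
{Adjuster, PolicyNo}⁺ = {Adjuster, ClaimID, CoverageType, PolicyNo, Region} — all of the relation — so {Adjuster, PolicyNo} is a candidate key.
{ClaimID, PolicyNo}⁺ = {Adjuster, ClaimID, CoverageType, PolicyNo, Region} — all of the relation — so {ClaimID, PolicyNo} is a candidate key.
Any other superkey properly contains one of these, so there are no further candidate keys.

{Adjuster, PolicyNo}, {ClaimID, PolicyNo}, {Region}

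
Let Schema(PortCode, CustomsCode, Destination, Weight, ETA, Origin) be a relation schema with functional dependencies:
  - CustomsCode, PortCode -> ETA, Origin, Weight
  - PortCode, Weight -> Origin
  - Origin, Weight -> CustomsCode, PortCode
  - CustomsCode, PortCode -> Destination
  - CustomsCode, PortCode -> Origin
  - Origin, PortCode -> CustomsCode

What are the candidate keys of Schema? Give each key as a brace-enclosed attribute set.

{CustomsCode, PortCode}⁺ = {CustomsCode, Destination, ETA, Origin, PortCode, Weight} — all of the relation — so {CustomsCode, PortCode} is a candidate key.
{Origin, PortCode}⁺ = {CustomsCode, Destination, ETA, Origin, PortCode, Weight} — all of the relation — so {Origin, PortCode} is a candidate key.
{Origin, Weight}⁺ = {CustomsCode, Destination, ETA, Origin, PortCode, Weight} — all of the relation — so {Origin, Weight} is a candidate key.
{PortCode, Weight}⁺ = {CustomsCode, Destination, ETA, Origin, PortCode, Weight} — all of the relation — so {PortCode, Weight} is a candidate key.
Any other superkey properly contains one of these, so there are no further candidate keys.

{CustomsCode, PortCode}, {Origin, PortCode}, {Origin, Weight}, {PortCode, Weight}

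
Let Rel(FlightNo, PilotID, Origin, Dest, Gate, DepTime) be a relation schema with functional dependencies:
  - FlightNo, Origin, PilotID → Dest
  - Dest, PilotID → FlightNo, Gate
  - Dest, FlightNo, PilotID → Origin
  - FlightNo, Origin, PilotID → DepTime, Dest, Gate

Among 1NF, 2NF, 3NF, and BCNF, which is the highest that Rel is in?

Candidate keys: {Dest, PilotID}, {FlightNo, Origin, PilotID}. Prime attributes: {Dest, FlightNo, Origin, PilotID}.
Each dependency's left side is a superkey — BCNF holds.

BCNF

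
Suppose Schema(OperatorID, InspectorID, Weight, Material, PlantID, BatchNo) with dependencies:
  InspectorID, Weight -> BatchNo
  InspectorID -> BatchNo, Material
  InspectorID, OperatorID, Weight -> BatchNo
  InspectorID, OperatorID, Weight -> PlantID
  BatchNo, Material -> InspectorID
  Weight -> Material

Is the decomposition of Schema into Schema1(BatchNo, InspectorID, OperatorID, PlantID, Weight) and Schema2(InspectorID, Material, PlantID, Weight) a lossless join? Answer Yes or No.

Yes

Common attributes: {InspectorID, PlantID, Weight}; their closure is {BatchNo, InspectorID, Material, PlantID, Weight}.
Schema2 is contained in that closure, so Schema1 ∩ Schema2 -> Schema2 holds and the join is lossless.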